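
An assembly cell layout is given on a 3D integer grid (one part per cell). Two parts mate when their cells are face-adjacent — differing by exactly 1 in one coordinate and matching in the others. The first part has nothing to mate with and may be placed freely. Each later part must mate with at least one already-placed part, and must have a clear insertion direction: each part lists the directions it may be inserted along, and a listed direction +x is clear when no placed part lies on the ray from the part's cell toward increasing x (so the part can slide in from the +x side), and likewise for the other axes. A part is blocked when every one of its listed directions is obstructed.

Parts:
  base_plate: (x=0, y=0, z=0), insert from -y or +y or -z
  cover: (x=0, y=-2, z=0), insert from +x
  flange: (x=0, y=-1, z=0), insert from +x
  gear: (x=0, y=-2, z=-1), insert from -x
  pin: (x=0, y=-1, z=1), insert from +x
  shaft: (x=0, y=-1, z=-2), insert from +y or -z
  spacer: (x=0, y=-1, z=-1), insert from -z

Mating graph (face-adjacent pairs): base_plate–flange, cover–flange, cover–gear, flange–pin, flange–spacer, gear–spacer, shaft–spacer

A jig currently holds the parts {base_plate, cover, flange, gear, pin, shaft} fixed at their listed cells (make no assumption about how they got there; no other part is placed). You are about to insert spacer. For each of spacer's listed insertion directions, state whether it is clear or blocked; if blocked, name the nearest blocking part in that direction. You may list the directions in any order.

-z: blocked by shaft

-z: nearest on ray is shaft@(0, -1, -2) ⇒ blocked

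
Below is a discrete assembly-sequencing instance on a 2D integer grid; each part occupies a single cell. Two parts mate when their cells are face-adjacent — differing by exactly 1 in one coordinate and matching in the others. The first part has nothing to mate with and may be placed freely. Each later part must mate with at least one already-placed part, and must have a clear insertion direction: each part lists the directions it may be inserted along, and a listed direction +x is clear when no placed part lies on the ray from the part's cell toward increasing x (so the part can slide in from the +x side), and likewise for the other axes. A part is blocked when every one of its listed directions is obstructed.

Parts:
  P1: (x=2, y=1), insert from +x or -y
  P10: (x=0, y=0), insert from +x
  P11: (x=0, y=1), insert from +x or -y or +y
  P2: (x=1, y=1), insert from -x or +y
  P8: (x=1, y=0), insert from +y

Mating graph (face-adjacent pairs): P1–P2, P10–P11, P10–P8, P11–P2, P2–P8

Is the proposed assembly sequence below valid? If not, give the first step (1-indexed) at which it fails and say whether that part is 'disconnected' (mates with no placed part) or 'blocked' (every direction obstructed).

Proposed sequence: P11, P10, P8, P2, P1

Valid

1. P11@(0, 1) [+x clear] — {P11}
2. P10@(0, 0) [+x clear] — {P10, P11}
3. P8@(1, 0) [+y clear] — {P10, P11, P8}
4. P2@(1, 1) [+y clear] — {P10, P11, P2, P8}
5. P1@(2, 1) [+x clear] — {P1, P10, P11, P2, P8}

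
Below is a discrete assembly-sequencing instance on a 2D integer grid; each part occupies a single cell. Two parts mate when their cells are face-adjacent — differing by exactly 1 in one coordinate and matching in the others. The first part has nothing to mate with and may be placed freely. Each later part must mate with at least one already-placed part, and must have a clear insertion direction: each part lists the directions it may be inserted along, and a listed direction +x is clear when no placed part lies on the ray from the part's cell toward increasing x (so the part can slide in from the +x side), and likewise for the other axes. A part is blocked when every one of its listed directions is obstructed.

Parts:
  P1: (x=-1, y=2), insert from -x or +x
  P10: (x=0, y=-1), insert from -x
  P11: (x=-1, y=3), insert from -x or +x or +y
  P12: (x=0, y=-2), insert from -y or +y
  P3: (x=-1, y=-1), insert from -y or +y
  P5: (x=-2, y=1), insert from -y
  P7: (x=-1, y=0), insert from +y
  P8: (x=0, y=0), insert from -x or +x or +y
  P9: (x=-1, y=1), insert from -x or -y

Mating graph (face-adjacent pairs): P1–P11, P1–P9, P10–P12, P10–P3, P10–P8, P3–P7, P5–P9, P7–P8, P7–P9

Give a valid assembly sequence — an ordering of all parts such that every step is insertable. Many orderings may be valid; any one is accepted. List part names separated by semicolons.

1. P10@(0, -1) [-x clear] — {P10}
2. P12@(0, -2) [-y clear] — {P10, P12}
3. P3@(-1, -1) [-y clear] — {P10, P12, P3}
4. P7@(-1, 0) [+y clear] — {P10, P12, P3, P7}
5. P9@(-1, 1) [-x clear] — {P10, P12, P3, P7, P9}
6. P5@(-2, 1) [-y clear] — {P10, P12, P3, P5, P7, P9}
7. P1@(-1, 2) [-x clear] — {P1, P10, P12, P3, P5, P7, P9}
8. P11@(-1, 3) [-x clear] — {P1, P10, P11, P12, P3, P5, P7, P9}
9. P8@(0, 0) [+x clear] — {P1, P10, P11, P12, P3, P5, P7, P8, P9}

P10; P12; P3; P7; P9; P5; P1; P11; P8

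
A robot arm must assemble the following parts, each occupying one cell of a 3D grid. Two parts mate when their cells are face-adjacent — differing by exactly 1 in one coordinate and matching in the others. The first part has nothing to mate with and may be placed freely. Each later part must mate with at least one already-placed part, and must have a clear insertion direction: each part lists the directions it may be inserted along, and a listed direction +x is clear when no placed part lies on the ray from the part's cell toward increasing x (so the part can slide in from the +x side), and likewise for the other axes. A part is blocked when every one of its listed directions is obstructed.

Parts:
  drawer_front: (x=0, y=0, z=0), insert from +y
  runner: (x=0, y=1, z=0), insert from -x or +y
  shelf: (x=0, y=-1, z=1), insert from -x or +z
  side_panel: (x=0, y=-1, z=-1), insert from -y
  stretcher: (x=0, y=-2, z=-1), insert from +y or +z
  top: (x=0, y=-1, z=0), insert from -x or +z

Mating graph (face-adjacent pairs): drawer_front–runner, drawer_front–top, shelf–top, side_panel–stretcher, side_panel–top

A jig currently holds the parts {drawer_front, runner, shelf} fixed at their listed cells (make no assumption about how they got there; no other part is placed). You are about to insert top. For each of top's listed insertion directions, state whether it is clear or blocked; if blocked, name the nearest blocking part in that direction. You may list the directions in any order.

+z: blocked by shelf; -x: clear

-x: ray from top(0, -1, 0) has no placed part ⇒ clear
+z: nearest on ray is shelf@(0, -1, 1) ⇒ blocked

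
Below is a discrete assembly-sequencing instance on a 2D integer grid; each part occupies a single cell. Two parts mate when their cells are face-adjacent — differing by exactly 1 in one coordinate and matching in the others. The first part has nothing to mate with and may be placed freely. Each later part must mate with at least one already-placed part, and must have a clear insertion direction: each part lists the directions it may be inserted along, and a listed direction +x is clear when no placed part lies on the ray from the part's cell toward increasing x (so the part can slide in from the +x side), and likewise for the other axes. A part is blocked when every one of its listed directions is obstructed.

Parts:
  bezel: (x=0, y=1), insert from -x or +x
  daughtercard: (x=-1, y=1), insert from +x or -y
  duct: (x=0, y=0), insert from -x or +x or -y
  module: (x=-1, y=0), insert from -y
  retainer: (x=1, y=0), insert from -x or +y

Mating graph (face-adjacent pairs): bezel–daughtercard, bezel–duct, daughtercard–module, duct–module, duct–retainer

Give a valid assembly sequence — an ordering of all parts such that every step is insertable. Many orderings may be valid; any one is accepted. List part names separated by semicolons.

1. duct@(0, 0) [-x clear] — {duct}
2. module@(-1, 0) [-y clear] — {duct, module}
3. retainer@(1, 0) [+y clear] — {duct, module, retainer}
4. daughtercard@(-1, 1) [+x clear] — {daughtercard, duct, module, retainer}
5. bezel@(0, 1) [+x clear] — {bezel, daughtercard, duct, module, retainer}

duct; module; retainer; daughtercard; bezel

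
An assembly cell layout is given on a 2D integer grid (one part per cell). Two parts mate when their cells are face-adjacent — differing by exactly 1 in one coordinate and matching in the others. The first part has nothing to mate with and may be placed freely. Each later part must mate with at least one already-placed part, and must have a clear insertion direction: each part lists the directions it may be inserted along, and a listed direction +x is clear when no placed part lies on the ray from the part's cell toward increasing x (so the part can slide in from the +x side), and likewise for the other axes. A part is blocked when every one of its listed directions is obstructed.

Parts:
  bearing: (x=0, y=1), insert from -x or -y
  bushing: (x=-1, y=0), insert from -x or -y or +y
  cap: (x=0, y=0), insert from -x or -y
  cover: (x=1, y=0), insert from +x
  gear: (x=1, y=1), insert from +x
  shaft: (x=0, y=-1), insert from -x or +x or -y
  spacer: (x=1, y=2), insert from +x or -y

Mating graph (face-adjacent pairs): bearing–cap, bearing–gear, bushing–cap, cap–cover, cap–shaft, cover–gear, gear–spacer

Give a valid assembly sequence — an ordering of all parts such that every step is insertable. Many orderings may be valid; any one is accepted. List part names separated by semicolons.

cap; bushing; shaft; cover; gear; spacer; bearing

1. cap@(0, 0) [-x clear] — {cap}
2. bushing@(-1, 0) [-x clear] — {bushing, cap}
3. shaft@(0, -1) [-x clear] — {bushing, cap, shaft}
4. cover@(1, 0) [+x clear] — {bushing, cap, cover, shaft}
5. gear@(1, 1) [+x clear] — {bushing, cap, cover, gear, shaft}
6. spacer@(1, 2) [+x clear] — {bushing, cap, cover, gear, shaft, spacer}
7. bearing@(0, 1) [-x clear] — {bearing, bushing, cap, cover, gear, shaft, spacer}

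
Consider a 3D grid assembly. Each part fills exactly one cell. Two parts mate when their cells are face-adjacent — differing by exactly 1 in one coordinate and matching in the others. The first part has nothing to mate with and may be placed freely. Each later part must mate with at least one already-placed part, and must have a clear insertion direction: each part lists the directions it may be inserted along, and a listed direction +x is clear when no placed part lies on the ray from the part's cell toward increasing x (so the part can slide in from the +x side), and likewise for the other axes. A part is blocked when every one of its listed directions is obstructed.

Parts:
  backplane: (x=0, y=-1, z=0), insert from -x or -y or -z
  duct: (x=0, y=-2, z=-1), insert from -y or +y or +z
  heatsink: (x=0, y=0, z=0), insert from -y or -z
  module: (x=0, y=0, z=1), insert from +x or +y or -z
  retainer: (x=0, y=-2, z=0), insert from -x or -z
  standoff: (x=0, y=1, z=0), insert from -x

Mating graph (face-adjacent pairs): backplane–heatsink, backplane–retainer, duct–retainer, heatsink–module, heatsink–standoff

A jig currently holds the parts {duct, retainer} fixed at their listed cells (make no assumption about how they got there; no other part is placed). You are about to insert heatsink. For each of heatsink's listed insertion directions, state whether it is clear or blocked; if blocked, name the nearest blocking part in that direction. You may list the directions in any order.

-y: nearest on ray is retainer@(0, -2, 0) ⇒ blocked
-z: ray from heatsink(0, 0, 0) has no placed part ⇒ clear

-y: blocked by retainer; -z: clear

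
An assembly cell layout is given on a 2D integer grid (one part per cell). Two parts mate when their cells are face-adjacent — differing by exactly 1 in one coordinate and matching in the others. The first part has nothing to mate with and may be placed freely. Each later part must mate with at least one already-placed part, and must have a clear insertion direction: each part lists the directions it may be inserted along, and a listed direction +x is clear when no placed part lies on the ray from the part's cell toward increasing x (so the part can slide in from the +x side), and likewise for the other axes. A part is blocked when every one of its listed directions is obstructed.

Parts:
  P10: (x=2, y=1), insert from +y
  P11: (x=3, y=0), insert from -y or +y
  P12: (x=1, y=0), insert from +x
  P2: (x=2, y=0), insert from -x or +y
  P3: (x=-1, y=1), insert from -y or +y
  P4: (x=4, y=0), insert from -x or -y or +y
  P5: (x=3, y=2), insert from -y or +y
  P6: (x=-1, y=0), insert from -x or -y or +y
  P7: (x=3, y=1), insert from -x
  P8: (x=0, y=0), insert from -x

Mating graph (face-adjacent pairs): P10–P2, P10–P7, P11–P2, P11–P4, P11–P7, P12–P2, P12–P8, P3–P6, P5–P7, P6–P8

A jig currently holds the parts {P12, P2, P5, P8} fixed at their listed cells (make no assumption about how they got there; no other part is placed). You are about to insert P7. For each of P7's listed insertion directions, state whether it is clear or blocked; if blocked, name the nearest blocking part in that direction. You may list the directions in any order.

-x: ray from P7(3, 1) has no placed part ⇒ clear

-x: clear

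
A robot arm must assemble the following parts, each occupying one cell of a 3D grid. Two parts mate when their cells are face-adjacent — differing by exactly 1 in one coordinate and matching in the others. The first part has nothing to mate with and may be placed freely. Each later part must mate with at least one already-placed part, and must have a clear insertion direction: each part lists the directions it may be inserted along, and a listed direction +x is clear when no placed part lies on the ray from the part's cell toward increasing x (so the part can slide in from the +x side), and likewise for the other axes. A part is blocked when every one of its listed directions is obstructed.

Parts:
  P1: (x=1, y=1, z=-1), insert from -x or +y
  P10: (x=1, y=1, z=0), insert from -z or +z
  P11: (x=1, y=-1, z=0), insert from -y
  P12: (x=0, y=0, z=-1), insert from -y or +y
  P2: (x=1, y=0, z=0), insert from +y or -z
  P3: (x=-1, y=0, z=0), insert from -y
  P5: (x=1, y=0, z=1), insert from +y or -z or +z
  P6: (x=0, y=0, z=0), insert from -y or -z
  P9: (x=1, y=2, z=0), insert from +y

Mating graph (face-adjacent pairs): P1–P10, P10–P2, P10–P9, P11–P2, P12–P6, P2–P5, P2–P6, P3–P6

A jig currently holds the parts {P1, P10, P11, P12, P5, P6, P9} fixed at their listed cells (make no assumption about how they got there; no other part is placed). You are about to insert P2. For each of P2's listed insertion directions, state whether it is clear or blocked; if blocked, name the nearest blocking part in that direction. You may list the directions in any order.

+y: blocked by P10; -z: clear

+y: nearest on ray is P10@(1, 1, 0) ⇒ blocked
-z: ray from P2(1, 0, 0) has no placed part ⇒ clear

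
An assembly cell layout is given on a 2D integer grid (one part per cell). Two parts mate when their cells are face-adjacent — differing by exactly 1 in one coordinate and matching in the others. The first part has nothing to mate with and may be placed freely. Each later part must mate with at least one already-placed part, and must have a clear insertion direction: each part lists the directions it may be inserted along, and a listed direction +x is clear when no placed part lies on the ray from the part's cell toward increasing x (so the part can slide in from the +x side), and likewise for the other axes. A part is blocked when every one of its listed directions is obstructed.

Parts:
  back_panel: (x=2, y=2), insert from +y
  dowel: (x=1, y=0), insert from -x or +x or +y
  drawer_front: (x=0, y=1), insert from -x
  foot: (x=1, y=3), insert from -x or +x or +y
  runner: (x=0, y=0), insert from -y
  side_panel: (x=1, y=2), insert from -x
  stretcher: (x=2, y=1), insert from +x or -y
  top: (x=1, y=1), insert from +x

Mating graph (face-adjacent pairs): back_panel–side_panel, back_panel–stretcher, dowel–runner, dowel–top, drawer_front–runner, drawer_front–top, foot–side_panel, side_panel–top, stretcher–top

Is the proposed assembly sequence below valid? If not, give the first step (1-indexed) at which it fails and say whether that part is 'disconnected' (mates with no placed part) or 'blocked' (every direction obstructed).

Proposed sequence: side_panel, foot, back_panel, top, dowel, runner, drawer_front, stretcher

1. side_panel@(1, 2) [-x clear] — {side_panel}
2. foot@(1, 3) [-x clear] — {foot, side_panel}
3. back_panel@(2, 2) [+y clear] — {back_panel, foot, side_panel}
4. top@(1, 1) [+x clear] — {back_panel, foot, side_panel, top}
5. dowel@(1, 0) [-x clear] — {back_panel, dowel, foot, side_panel, top}
6. runner@(0, 0) [-y clear] — {back_panel, dowel, foot, runner, side_panel, top}
7. drawer_front@(0, 1) [-x clear] — {back_panel, dowel, drawer_front, foot, runner, side_panel, top}
8. stretcher@(2, 1) [+x clear] — {back_panel, dowel, drawer_front, foot, runner, side_panel, stretcher, top}

Valid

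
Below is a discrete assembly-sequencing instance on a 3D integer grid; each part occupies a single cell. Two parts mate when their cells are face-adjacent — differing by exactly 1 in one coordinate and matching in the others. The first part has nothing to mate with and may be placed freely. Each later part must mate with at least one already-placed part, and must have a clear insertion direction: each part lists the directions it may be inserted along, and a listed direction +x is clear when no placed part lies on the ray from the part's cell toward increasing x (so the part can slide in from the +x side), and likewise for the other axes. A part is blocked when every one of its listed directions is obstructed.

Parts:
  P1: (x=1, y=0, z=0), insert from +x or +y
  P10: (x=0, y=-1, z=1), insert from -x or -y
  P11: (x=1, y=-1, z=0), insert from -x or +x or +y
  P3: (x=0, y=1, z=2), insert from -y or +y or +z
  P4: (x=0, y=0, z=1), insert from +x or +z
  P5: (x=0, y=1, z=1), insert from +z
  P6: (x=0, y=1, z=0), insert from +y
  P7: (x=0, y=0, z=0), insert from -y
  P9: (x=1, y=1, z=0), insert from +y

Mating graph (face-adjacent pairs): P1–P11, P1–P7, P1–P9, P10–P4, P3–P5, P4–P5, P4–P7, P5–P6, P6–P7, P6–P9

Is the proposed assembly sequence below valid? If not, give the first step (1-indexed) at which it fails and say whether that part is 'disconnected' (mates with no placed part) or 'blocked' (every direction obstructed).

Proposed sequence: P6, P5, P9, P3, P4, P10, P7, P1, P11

1. P6@(0, 1, 0) [+y clear] — {P6}
2. P5@(0, 1, 1) [+z clear] — {P5, P6}
3. P9@(1, 1, 0) [+y clear] — {P5, P6, P9}
4. P3@(0, 1, 2) [-y clear] — {P3, P5, P6, P9}
5. P4@(0, 0, 1) [+x clear] — {P3, P4, P5, P6, P9}
6. P10@(0, -1, 1) [-x clear] — {P10, P3, P4, P5, P6, P9}
7. P7@(0, 0, 0) [-y clear] — {P10, P3, P4, P5, P6, P7, P9}
8. P1@(1, 0, 0) [+x clear] — {P1, P10, P3, P4, P5, P6, P7, P9}
9. P11@(1, -1, 0) [-x clear] — {P1, P10, P11, P3, P4, P5, P6, P7, P9}

Valid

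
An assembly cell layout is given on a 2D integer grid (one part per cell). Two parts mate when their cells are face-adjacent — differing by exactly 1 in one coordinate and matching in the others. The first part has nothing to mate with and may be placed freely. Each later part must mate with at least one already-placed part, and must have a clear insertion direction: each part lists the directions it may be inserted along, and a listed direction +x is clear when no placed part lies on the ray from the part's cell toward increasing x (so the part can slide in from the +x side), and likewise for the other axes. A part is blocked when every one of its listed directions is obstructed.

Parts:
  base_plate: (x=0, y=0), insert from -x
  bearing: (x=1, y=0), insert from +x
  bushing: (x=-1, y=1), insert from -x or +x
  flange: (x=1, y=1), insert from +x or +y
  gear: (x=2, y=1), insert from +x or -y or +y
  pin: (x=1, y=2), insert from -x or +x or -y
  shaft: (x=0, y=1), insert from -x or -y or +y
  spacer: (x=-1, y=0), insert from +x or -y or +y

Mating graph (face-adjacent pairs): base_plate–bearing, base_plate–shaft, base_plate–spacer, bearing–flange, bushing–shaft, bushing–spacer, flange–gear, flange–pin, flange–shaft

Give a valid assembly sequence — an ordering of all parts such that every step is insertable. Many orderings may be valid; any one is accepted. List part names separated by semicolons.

shaft; bushing; base_plate; spacer; flange; gear; pin; bearing

1. shaft@(0, 1) [-x clear] — {shaft}
2. bushing@(-1, 1) [-x clear] — {bushing, shaft}
3. base_plate@(0, 0) [-x clear] — {base_plate, bushing, shaft}
4. spacer@(-1, 0) [-y clear] — {base_plate, bushing, shaft, spacer}
5. flange@(1, 1) [+x clear] — {base_plate, bushing, flange, shaft, spacer}
6. gear@(2, 1) [+x clear] — {base_plate, bushing, flange, gear, shaft, spacer}
7. pin@(1, 2) [-x clear] — {base_plate, bushing, flange, gear, pin, shaft, spacer}
8. bearing@(1, 0) [+x clear] — {base_plate, bearing, bushing, flange, gear, pin, shaft, spacer}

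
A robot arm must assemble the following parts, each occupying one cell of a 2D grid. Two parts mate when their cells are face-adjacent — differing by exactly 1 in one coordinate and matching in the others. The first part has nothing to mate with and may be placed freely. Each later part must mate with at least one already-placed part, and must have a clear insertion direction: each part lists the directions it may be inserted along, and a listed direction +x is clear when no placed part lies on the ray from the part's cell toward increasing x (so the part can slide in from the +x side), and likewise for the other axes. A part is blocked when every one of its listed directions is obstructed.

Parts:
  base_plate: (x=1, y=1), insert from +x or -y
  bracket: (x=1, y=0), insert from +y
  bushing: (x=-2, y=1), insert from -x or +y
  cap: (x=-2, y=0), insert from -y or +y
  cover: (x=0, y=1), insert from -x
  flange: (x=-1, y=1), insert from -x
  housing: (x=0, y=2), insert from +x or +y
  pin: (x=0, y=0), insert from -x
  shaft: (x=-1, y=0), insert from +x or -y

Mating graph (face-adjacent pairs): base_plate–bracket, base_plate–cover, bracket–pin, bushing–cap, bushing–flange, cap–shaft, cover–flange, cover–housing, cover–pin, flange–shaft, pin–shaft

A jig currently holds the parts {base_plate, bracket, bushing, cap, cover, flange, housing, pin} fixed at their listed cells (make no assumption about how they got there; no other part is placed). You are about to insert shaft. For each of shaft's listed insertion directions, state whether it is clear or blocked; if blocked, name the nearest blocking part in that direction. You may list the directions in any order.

+x: nearest on ray is pin@(0, 0) ⇒ blocked
-y: ray from shaft(-1, 0) has no placed part ⇒ clear

+x: blocked by pin; -y: clear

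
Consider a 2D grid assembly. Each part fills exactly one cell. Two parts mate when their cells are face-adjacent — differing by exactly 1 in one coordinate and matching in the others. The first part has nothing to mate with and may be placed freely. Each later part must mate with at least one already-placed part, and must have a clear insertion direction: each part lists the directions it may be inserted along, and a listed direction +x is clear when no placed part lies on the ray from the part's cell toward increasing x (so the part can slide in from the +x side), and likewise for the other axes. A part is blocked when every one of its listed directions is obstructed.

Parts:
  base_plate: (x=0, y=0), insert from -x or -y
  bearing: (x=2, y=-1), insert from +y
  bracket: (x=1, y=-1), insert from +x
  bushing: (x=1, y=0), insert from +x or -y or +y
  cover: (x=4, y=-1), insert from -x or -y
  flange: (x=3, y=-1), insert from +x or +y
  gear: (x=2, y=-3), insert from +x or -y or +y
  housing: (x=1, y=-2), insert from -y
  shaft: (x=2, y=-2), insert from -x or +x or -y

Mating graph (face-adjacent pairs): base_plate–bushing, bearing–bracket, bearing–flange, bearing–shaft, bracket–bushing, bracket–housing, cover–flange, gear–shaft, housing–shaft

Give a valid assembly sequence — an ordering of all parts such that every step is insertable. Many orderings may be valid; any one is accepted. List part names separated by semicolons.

1. housing@(1, -2) [-y clear] — {housing}
2. bracket@(1, -1) [+x clear] — {bracket, housing}
3. shaft@(2, -2) [+x clear] — {bracket, housing, shaft}
4. gear@(2, -3) [+x clear] — {bracket, gear, housing, shaft}
5. bushing@(1, 0) [+x clear] — {bracket, bushing, gear, housing, shaft}
6. base_plate@(0, 0) [-x clear] — {base_plate, bracket, bushing, gear, housing, shaft}
7. bearing@(2, -1) [+y clear] — {base_plate, bearing, bracket, bushing, gear, housing, shaft}
8. flange@(3, -1) [+x clear] — {base_plate, bearing, bracket, bushing, flange, gear, housing, shaft}
9. cover@(4, -1) [-y clear] — {base_plate, bearing, bracket, bushing, cover, flange, gear, housing, shaft}

housing; bracket; shaft; gear; bushing; base_plate; bearing; flange; cover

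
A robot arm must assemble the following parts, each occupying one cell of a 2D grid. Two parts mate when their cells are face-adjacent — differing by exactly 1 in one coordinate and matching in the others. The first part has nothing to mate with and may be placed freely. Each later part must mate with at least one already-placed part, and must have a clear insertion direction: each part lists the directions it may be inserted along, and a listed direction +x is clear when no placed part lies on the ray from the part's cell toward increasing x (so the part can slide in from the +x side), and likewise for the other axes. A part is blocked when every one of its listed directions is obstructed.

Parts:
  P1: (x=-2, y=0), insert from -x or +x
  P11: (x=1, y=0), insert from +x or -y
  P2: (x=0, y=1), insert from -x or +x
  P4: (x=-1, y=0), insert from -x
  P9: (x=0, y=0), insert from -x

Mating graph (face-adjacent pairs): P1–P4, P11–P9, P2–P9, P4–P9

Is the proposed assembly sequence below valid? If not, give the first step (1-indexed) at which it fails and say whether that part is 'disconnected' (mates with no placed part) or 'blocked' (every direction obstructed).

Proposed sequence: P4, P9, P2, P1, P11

Invalid at step 2 (blocked)

1. P4@(-1, 0) [-x clear] — {P4}
2. P9@(0, 0) — -x all obstructed ⇒ blocked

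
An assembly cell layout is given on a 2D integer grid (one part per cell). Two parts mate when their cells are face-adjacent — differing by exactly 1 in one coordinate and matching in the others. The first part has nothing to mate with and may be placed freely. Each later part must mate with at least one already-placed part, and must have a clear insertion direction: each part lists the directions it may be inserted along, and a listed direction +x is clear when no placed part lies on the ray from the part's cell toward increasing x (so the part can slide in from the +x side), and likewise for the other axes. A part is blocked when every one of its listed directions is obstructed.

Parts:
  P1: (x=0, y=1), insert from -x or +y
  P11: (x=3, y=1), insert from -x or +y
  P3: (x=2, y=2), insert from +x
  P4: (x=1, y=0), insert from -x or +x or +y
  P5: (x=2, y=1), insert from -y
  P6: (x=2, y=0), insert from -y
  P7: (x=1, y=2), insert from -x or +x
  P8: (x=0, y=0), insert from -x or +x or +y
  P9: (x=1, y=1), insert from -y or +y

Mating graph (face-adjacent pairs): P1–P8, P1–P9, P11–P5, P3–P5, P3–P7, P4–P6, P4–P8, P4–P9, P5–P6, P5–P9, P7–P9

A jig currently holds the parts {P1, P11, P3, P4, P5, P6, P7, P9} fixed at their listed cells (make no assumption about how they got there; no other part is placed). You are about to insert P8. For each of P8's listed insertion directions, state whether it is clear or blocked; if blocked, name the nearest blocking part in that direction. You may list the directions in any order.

-x: ray from P8(0, 0) has no placed part ⇒ clear
+x: nearest on ray is P4@(1, 0) ⇒ blocked
+y: nearest on ray is P1@(0, 1) ⇒ blocked

+x: blocked by P4; +y: blocked by P1; -x: clear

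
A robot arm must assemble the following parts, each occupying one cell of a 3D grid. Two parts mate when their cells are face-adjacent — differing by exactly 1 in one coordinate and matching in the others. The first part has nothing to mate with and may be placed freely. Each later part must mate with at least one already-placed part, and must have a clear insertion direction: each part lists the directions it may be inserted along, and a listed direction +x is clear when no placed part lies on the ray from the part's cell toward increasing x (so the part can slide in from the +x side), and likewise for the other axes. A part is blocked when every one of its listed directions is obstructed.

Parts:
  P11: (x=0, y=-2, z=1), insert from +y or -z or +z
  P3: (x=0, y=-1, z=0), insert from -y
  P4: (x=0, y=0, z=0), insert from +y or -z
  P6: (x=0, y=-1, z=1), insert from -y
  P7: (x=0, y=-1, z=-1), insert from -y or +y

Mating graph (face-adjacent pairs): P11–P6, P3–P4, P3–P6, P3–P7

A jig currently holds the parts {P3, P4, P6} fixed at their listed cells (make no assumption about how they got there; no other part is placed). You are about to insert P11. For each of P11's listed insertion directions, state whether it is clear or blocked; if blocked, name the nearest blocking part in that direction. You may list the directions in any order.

+y: blocked by P6; +z: clear; -z: clear

+y: nearest on ray is P6@(0, -1, 1) ⇒ blocked
-z: ray from P11(0, -2, 1) has no placed part ⇒ clear
+z: ray from P11(0, -2, 1) has no placed part ⇒ clear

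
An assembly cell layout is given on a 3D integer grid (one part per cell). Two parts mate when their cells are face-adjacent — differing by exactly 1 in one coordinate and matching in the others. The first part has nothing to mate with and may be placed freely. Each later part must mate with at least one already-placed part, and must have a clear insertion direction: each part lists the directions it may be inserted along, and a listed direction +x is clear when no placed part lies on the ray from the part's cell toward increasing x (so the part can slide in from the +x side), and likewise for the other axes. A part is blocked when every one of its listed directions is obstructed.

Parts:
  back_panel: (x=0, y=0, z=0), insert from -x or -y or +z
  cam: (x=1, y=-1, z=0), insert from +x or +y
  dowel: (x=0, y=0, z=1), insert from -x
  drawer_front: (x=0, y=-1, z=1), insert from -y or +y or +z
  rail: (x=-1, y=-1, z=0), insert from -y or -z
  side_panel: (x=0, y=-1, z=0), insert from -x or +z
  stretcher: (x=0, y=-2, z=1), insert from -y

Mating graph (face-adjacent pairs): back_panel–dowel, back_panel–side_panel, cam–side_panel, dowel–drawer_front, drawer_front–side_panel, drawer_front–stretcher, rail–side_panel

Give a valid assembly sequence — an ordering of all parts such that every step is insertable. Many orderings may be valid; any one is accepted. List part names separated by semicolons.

1. back_panel@(0, 0, 0) [-x clear] — {back_panel}
2. side_panel@(0, -1, 0) [-x clear] — {back_panel, side_panel}
3. drawer_front@(0, -1, 1) [-y clear] — {back_panel, drawer_front, side_panel}
4. rail@(-1, -1, 0) [-y clear] — {back_panel, drawer_front, rail, side_panel}
5. cam@(1, -1, 0) [+x clear] — {back_panel, cam, drawer_front, rail, side_panel}
6. stretcher@(0, -2, 1) [-y clear] — {back_panel, cam, drawer_front, rail, side_panel, stretcher}
7. dowel@(0, 0, 1) [-x clear] — {back_panel, cam, dowel, drawer_front, rail, side_panel, stretcher}

back_panel; side_panel; drawer_front; rail; cam; stretcher; dowel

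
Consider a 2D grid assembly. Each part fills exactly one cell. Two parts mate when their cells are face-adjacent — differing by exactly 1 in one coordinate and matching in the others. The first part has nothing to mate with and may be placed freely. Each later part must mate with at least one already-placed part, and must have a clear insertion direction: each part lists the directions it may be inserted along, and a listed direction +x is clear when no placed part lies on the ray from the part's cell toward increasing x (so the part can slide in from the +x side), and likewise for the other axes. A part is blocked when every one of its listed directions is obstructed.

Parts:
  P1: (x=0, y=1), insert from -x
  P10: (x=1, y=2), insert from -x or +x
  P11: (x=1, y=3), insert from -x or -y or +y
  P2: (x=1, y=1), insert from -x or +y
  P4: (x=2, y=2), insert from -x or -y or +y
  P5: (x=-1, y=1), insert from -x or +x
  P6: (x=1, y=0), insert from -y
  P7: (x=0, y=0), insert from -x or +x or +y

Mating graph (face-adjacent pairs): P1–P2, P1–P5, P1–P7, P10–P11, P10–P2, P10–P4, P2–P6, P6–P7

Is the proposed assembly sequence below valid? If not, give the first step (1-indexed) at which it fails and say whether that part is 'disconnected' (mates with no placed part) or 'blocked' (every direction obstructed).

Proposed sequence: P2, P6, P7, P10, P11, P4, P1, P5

1. P2@(1, 1) [-x clear] — {P2}
2. P6@(1, 0) [-y clear] — {P2, P6}
3. P7@(0, 0) [-x clear] — {P2, P6, P7}
4. P10@(1, 2) [-x clear] — {P10, P2, P6, P7}
5. P11@(1, 3) [-x clear] — {P10, P11, P2, P6, P7}
6. P4@(2, 2) [-y clear] — {P10, P11, P2, P4, P6, P7}
7. P1@(0, 1) [-x clear] — {P1, P10, P11, P2, P4, P6, P7}
8. P5@(-1, 1) [-x clear] — {P1, P10, P11, P2, P4, P5, P6, P7}

Valid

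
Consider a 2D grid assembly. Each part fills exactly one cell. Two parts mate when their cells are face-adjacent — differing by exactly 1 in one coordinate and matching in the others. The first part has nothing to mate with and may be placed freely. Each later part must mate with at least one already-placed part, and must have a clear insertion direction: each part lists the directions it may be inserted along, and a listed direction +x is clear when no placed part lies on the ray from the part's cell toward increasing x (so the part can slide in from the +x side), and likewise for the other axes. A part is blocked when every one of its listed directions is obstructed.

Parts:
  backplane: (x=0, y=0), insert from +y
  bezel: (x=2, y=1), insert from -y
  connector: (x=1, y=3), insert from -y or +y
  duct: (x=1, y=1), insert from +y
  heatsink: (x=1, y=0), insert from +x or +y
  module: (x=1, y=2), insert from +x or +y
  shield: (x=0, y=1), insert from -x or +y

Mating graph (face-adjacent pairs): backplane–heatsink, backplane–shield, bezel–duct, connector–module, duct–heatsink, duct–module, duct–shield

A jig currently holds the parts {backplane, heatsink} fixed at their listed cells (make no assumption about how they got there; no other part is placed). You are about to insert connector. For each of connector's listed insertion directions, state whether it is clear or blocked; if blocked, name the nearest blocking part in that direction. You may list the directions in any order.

+y: clear; -y: blocked by heatsink

-y: nearest on ray is heatsink@(1, 0) ⇒ blocked
+y: ray from connector(1, 3) has no placed part ⇒ clear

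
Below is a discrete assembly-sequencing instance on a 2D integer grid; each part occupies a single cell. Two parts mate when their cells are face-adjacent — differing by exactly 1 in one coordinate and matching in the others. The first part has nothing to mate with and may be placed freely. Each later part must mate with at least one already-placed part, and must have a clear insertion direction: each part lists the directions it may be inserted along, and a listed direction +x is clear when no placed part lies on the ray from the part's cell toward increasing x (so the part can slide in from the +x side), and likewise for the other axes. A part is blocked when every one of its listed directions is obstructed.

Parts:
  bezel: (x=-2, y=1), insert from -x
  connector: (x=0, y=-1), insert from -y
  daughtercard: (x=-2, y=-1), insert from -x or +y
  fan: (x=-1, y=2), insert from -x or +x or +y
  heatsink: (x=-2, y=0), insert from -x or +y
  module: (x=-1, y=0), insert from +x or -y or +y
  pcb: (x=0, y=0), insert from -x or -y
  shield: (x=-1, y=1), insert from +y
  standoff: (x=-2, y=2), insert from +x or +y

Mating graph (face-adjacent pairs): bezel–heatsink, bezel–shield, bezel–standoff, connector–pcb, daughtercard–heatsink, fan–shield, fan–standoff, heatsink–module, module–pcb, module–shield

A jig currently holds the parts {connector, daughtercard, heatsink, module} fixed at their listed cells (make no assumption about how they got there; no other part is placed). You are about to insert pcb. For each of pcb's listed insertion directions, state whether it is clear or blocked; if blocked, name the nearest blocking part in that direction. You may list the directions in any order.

-x: nearest on ray is module@(-1, 0) ⇒ blocked
-y: nearest on ray is connector@(0, -1) ⇒ blocked

-x: blocked by module; -y: blocked by connector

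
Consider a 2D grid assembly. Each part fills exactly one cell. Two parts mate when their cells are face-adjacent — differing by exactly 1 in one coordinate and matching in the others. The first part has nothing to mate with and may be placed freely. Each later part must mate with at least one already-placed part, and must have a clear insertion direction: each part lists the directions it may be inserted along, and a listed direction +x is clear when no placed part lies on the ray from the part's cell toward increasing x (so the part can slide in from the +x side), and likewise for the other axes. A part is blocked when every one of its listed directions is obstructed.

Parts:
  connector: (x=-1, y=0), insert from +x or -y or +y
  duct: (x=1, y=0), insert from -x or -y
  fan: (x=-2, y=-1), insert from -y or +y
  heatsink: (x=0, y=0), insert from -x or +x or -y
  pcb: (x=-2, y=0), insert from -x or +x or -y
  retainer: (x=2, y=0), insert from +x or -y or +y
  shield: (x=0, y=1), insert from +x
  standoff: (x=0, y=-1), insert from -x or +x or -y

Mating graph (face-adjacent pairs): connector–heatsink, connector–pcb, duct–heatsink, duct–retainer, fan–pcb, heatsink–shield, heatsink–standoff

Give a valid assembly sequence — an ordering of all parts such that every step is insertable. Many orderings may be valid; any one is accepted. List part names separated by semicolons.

fan; pcb; connector; heatsink; shield; duct; retainer; standoff

1. fan@(-2, -1) [-y clear] — {fan}
2. pcb@(-2, 0) [-x clear] — {fan, pcb}
3. connector@(-1, 0) [+x clear] — {connector, fan, pcb}
4. heatsink@(0, 0) [+x clear] — {connector, fan, heatsink, pcb}
5. shield@(0, 1) [+x clear] — {connector, fan, heatsink, pcb, shield}
6. duct@(1, 0) [-y clear] — {connector, duct, fan, heatsink, pcb, shield}
7. retainer@(2, 0) [+x clear] — {connector, duct, fan, heatsink, pcb, retainer, shield}
8. standoff@(0, -1) [+x clear] — {connector, duct, fan, heatsink, pcb, retainer, shield, standoff}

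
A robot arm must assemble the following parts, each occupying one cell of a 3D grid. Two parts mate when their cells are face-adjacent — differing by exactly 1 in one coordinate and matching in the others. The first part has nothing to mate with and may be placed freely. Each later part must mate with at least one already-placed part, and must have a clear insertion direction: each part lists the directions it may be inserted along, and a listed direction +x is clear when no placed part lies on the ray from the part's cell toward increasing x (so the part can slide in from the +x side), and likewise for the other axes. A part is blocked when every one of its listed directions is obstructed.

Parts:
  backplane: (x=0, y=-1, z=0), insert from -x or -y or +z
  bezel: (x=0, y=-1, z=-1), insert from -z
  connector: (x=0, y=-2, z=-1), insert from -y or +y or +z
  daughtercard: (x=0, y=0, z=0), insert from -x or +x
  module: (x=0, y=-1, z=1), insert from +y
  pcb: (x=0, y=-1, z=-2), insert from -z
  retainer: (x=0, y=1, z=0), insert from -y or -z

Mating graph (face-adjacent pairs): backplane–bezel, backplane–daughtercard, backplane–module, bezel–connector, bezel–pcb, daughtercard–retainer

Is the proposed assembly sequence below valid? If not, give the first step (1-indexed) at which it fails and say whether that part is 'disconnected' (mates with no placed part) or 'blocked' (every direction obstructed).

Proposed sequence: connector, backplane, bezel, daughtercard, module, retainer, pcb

1. connector@(0, -2, -1) [-y clear] — {connector}
2. backplane@(0, -1, 0) — no placed neighbour ⇒ disconnected

Invalid at step 2 (disconnected)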